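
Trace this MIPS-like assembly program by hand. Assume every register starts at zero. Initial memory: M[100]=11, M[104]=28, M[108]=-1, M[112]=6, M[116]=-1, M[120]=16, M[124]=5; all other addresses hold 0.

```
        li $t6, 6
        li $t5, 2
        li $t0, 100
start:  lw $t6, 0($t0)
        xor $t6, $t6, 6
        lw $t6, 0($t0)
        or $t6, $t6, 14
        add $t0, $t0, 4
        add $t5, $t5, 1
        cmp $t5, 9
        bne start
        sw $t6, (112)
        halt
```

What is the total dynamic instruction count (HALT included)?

61

$t6=6
$t5=2
$t0=100
$t6=M[100]=11
$t6=11^6=13
$t6=M[100]=11
$t6=11|14=15
$t0=100+4=104
$t5=2+1=3
cmp $t5, 9  (cmp 3,9)
bne start: taken
$t6=M[104]=28
$t6=28^6=26
$t6=M[104]=28
$t6=28|14=30
$t0=104+4=108
$t5=3+1=4
cmp $t5, 9  (cmp 4,9)
bne start: taken
$t6=M[108]=-1
$t6=(-1)^6=-7
$t6=M[108]=-1
$t6=(-1)|14=-1
$t0=108+4=112
$t5=4+1=5
cmp $t5, 9  (cmp 5,9)
bne start: taken
$t6=M[112]=6
$t6=6^6=0
$t6=M[112]=6
$t6=6|14=14
$t0=112+4=116
$t5=5+1=6
cmp $t5, 9  (cmp 6,9)
bne start: taken
$t6=M[116]=-1
$t6=(-1)^6=-7
$t6=M[116]=-1
$t6=(-1)|14=-1
$t0=116+4=120
$t5=6+1=7
cmp $t5, 9  (cmp 7,9)
bne start: taken
$t6=M[120]=16
$t6=16^6=22
$t6=M[120]=16
$t6=16|14=30
$t0=120+4=124
$t5=7+1=8
cmp $t5, 9  (cmp 8,9)
bne start: taken
$t6=M[124]=5
$t6=5^6=3
$t6=M[124]=5
$t6=5|14=15
$t0=124+4=128
$t5=8+1=9
cmp $t5, 9  (cmp 9,9)
bne start: not taken
sw $t6, (112) → M[112]=15
halt.
Total executed instructions: 61.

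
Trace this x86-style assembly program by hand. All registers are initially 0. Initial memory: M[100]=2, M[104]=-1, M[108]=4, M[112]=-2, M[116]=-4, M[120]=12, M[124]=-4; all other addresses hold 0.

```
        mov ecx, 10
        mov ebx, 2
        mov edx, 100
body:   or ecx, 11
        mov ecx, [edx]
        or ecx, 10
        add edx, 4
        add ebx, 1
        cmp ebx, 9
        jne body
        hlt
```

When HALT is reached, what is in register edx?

mov ecx, 10 → ecx=10
mov ebx, 2 → ebx=2
mov edx, 100 → edx=100
or ecx, 11 → ecx=10|11=11
mov ecx, [edx] → ecx=M[100]=2
or ecx, 10 → ecx=2|10=10
add edx, 4 → edx=100+4=104
add ebx, 1 → ebx=2+1=3
cmp ebx, 9  (cmp 3,9)
jne body: taken
or ecx, 11 → ecx=10|11=11
mov ecx, [edx] → ecx=M[104]=-1
or ecx, 10 → ecx=(-1)|10=-1
add edx, 4 → edx=104+4=108
add ebx, 1 → ebx=3+1=4
cmp ebx, 9  (cmp 4,9)
jne body: taken
or ecx, 11 → ecx=(-1)|11=-1
mov ecx, [edx] → ecx=M[108]=4
or ecx, 10 → ecx=4|10=14
add edx, 4 → edx=108+4=112
add ebx, 1 → ebx=4+1=5
cmp ebx, 9  (cmp 5,9)
jne body: taken
or ecx, 11 → ecx=14|11=15
mov ecx, [edx] → ecx=M[112]=-2
or ecx, 10 → ecx=(-2)|10=-2
add edx, 4 → edx=112+4=116
add ebx, 1 → ebx=5+1=6
cmp ebx, 9  (cmp 6,9)
jne body: taken
or ecx, 11 → ecx=(-2)|11=-1
mov ecx, [edx] → ecx=M[116]=-4
or ecx, 10 → ecx=(-4)|10=-2
add edx, 4 → edx=116+4=120
add ebx, 1 → ebx=6+1=7
cmp ebx, 9  (cmp 7,9)
jne body: taken
or ecx, 11 → ecx=(-2)|11=-1
mov ecx, [edx] → ecx=M[120]=12
or ecx, 10 → ecx=12|10=14
add edx, 4 → edx=120+4=124
add ebx, 1 → ebx=7+1=8
cmp ebx, 9  (cmp 8,9)
jne body: taken
or ecx, 11 → ecx=14|11=15
mov ecx, [edx] → ecx=M[124]=-4
or ecx, 10 → ecx=(-4)|10=-2
add edx, 4 → edx=124+4=128
add ebx, 1 → ebx=8+1=9
cmp ebx, 9  (cmp 9,9)
jne body: not taken
halt.

128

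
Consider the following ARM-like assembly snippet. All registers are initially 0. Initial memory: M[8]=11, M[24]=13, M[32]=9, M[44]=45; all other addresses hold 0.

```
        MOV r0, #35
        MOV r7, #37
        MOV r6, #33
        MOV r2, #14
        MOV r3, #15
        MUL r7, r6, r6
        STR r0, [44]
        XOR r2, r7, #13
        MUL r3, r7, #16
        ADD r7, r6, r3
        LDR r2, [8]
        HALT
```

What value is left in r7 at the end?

MOV r0, #35 → r0=35
MOV r7, #37 → r7=37
MOV r6, #33 → r6=33
MOV r2, #14 → r2=14
MOV r3, #15 → r3=15
MUL r7, r6, r6 → r7=33*33=1089
STR r0, [44] → M[44]=35
XOR r2, r7, #13 → r2=1089^13=1100
MUL r3, r7, #16 → r3=1089*16=17424
ADD r7, r6, r3 → r7=33+17424=17457
LDR r2, [8] → r2=M[8]=11
halt.

17457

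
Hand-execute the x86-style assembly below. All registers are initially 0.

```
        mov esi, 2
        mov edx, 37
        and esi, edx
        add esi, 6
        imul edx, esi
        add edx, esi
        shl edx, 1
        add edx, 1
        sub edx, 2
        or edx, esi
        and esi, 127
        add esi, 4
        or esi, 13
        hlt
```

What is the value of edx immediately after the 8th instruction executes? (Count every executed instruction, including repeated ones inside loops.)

457

mov esi, 2 → esi=2
mov edx, 37 → edx=37
and esi, edx → esi=2&37=0
add esi, 6 → esi=0+6=6
imul edx, esi → edx=37*6=222
add edx, esi → edx=222+6=228
shl edx, 1 → edx=228<<1=456
add edx, 1 → edx=456+1=457
After step 8: edx = 457.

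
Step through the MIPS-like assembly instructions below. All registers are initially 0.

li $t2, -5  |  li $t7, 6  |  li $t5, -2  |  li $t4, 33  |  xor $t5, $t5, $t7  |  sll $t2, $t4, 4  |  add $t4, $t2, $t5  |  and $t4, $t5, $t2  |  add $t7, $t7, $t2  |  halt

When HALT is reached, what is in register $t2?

528

li $t2, -5 → $t2=-5
li $t7, 6 → $t7=6
li $t5, -2 → $t5=-2
li $t4, 33 → $t4=33
xor $t5, $t5, $t7 → $t5=(-2)^6=-8
sll $t2, $t4, 4 → $t2=33<<4=528
add $t4, $t2, $t5 → $t4=528+(-8)=520
and $t4, $t5, $t2 → $t4=(-8)&528=528
add $t7, $t7, $t2 → $t7=6+528=534
halt.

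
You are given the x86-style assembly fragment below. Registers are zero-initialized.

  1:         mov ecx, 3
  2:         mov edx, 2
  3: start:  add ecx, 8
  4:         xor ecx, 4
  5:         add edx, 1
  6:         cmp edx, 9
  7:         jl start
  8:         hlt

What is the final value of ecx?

63

mov ecx, 3 → ecx=3
mov edx, 2 → edx=2
add ecx, 8 → ecx=3+8=11
xor ecx, 4 → ecx=11^4=15
add edx, 1 → edx=2+1=3
cmp edx, 9  (cmp 3,9)
jl start: taken
add ecx, 8 → ecx=15+8=23
xor ecx, 4 → ecx=23^4=19
add edx, 1 → edx=3+1=4
cmp edx, 9  (cmp 4,9)
jl start: taken
add ecx, 8 → ecx=19+8=27
xor ecx, 4 → ecx=27^4=31
add edx, 1 → edx=4+1=5
cmp edx, 9  (cmp 5,9)
jl start: taken
add ecx, 8 → ecx=31+8=39
xor ecx, 4 → ecx=39^4=35
add edx, 1 → edx=5+1=6
cmp edx, 9  (cmp 6,9)
jl start: taken
add ecx, 8 → ecx=35+8=43
xor ecx, 4 → ecx=43^4=47
add edx, 1 → edx=6+1=7
cmp edx, 9  (cmp 7,9)
jl start: taken
add ecx, 8 → ecx=47+8=55
xor ecx, 4 → ecx=55^4=51
add edx, 1 → edx=7+1=8
cmp edx, 9  (cmp 8,9)
jl start: taken
add ecx, 8 → ecx=51+8=59
xor ecx, 4 → ecx=59^4=63
add edx, 1 → edx=8+1=9
cmp edx, 9  (cmp 9,9)
jl start: not taken
halt.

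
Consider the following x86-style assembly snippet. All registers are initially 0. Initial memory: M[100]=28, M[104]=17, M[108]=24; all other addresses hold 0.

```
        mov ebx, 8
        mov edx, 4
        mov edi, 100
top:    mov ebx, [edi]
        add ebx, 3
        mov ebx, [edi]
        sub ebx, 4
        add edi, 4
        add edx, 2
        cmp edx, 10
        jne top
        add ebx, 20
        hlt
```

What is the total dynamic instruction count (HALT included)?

after mov ebx, 8: ebx=8
after mov edx, 4: edx=4
after mov edi, 100: edi=100
after mov ebx, [edi]: ebx=M[100]=28
after add ebx, 3: ebx=28+3=31
after mov ebx, [edi]: ebx=M[100]=28
after sub ebx, 4: ebx=28-4=24
after add edi, 4: edi=100+4=104
after add edx, 2: edx=4+2=6
cmp edx, 10  (cmp 6,10)
jne top: taken
after mov ebx, [edi]: ebx=M[104]=17
after add ebx, 3: ebx=17+3=20
after mov ebx, [edi]: ebx=M[104]=17
after sub ebx, 4: ebx=17-4=13
after add edi, 4: edi=104+4=108
after add edx, 2: edx=6+2=8
cmp edx, 10  (cmp 8,10)
jne top: taken
after mov ebx, [edi]: ebx=M[108]=24
after add ebx, 3: ebx=24+3=27
after mov ebx, [edi]: ebx=M[108]=24
after sub ebx, 4: ebx=24-4=20
after add edi, 4: edi=108+4=112
after add edx, 2: edx=8+2=10
cmp edx, 10  (cmp 10,10)
jne top: not taken
after add ebx, 20: ebx=20+20=40
halt.
Total executed instructions: 29.

29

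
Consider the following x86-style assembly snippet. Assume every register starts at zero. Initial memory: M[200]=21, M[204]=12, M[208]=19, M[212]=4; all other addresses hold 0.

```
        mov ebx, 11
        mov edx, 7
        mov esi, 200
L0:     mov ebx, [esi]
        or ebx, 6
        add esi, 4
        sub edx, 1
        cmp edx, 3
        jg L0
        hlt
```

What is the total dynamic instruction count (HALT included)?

after mov ebx, 11: ebx=11
after mov edx, 7: edx=7
after mov esi, 200: esi=200
after mov ebx, [esi]: ebx=M[200]=21
after or ebx, 6: ebx=21|6=23
after add esi, 4: esi=200+4=204
after sub edx, 1: edx=7-1=6
cmp edx, 3  (cmp 6,3)
jg L0: taken
after mov ebx, [esi]: ebx=M[204]=12
after or ebx, 6: ebx=12|6=14
after add esi, 4: esi=204+4=208
after sub edx, 1: edx=6-1=5
cmp edx, 3  (cmp 5,3)
jg L0: taken
after mov ebx, [esi]: ebx=M[208]=19
after or ebx, 6: ebx=19|6=23
after add esi, 4: esi=208+4=212
after sub edx, 1: edx=5-1=4
cmp edx, 3  (cmp 4,3)
jg L0: taken
after mov ebx, [esi]: ebx=M[212]=4
after or ebx, 6: ebx=4|6=6
after add esi, 4: esi=212+4=216
after sub edx, 1: edx=4-1=3
cmp edx, 3  (cmp 3,3)
jg L0: not taken
halt.
Total executed instructions: 28.

28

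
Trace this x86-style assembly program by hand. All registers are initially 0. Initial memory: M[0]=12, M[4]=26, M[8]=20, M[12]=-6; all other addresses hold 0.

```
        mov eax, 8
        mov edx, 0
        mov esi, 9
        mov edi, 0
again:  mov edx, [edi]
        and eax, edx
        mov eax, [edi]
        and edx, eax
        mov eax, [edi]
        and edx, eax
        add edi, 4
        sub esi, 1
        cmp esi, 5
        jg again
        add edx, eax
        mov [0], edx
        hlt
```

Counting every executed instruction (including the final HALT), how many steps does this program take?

eax=8
edx=0
esi=9
edi=0
edx=M[0]=12
eax=8&12=8
eax=M[0]=12
edx=12&12=12
eax=M[0]=12
edx=12&12=12
edi=0+4=4
esi=9-1=8
cmp esi, 5  (cmp 8,5)
jg again: taken
edx=M[4]=26
eax=12&26=8
eax=M[4]=26
edx=26&26=26
eax=M[4]=26
edx=26&26=26
edi=4+4=8
esi=8-1=7
cmp esi, 5  (cmp 7,5)
jg again: taken
edx=M[8]=20
eax=26&20=16
eax=M[8]=20
edx=20&20=20
eax=M[8]=20
edx=20&20=20
edi=8+4=12
esi=7-1=6
cmp esi, 5  (cmp 6,5)
jg again: taken
edx=M[12]=-6
eax=20&(-6)=16
eax=M[12]=-6
edx=(-6)&(-6)=-6
eax=M[12]=-6
edx=(-6)&(-6)=-6
edi=12+4=16
esi=6-1=5
cmp esi, 5  (cmp 5,5)
jg again: not taken
edx=(-6)+(-6)=-12
mov [0], edx → M[0]=-12
halt.
Total executed instructions: 47.

47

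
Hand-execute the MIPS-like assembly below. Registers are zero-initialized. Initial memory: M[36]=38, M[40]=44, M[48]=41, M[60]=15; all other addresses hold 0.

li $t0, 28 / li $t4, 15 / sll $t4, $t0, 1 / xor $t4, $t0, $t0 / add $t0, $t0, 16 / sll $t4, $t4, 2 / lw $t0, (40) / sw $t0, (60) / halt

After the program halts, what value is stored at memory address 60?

44

$t0=28
$t4=15
$t4=28<<1=56
$t4=28^28=0
$t0=28+16=44
$t4=0<<2=0
$t0=M[40]=44
sw $t0, (60) → M[60]=44
halt.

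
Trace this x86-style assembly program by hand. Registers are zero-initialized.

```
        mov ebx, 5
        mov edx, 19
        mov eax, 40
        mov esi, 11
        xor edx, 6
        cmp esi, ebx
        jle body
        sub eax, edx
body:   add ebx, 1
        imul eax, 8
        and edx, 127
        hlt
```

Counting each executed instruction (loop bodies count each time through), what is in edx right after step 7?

mov ebx, 5 → ebx=5
mov edx, 19 → edx=19
mov eax, 40 → eax=40
mov esi, 11 → esi=11
xor edx, 6 → edx=19^6=21
cmp esi, ebx  (cmp 11,5)
jle body: not taken
After step 7: edx = 21.

21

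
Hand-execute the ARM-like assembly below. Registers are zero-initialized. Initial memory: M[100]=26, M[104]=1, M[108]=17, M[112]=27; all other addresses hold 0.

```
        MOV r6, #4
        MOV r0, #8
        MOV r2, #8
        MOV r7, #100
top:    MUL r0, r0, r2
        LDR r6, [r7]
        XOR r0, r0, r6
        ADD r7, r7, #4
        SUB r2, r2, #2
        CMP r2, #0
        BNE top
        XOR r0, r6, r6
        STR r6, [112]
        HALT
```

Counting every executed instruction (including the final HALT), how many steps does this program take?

35

r6=4
r0=8
r2=8
r7=100
r0=8*8=64
r6=M[100]=26
r0=64^26=90
r7=100+4=104
r2=8-2=6
CMP r2, #0  (cmp 6,0)
BNE top: taken
r0=90*6=540
r6=M[104]=1
r0=540^1=541
r7=104+4=108
r2=6-2=4
CMP r2, #0  (cmp 4,0)
BNE top: taken
r0=541*4=2164
r6=M[108]=17
r0=2164^17=2149
r7=108+4=112
r2=4-2=2
CMP r2, #0  (cmp 2,0)
BNE top: taken
r0=2149*2=4298
r6=M[112]=27
r0=4298^27=4305
r7=112+4=116
r2=2-2=0
CMP r2, #0  (cmp 0,0)
BNE top: not taken
r0=27^27=0
STR r6, [112] → M[112]=27
halt.
Total executed instructions: 35.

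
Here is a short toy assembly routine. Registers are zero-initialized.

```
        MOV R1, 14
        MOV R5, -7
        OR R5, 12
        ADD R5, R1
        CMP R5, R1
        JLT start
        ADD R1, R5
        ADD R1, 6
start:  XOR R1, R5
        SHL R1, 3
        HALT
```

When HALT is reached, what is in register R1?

40

R1=14
R5=-7
R5=(-7)|12=-3
R5=(-3)+14=11
CMP R5, R1  (cmp 11,14)
JLT start: taken
R1=14^11=5
R1=5<<3=40
halt.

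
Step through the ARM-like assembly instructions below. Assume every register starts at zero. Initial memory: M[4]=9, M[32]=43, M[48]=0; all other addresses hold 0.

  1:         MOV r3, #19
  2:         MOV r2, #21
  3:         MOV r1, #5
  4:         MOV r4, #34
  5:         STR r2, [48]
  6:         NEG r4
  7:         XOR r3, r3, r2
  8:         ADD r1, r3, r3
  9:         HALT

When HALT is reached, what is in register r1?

12

r3=19
r2=21
r1=5
r4=34
STR r2, [48] → M[48]=21
r4=-(34)=-34
r3=19^21=6
r1=6+6=12
halt.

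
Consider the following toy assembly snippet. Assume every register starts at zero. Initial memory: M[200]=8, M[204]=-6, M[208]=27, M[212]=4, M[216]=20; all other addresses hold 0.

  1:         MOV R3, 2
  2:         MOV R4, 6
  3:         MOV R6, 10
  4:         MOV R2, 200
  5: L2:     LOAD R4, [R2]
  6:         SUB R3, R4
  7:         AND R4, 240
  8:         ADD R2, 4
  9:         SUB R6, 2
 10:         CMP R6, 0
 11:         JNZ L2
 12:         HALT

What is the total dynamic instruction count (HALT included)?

R3=2
R4=6
R6=10
R2=200
R4=M[200]=8
R3=2-8=-6
R4=8&240=0
R2=200+4=204
R6=10-2=8
CMP R6, 0  (cmp 8,0)
JNZ L2: taken
R4=M[204]=-6
R3=(-6)-(-6)=0
R4=(-6)&240=240
R2=204+4=208
R6=8-2=6
CMP R6, 0  (cmp 6,0)
JNZ L2: taken
R4=M[208]=27
R3=0-27=-27
R4=27&240=16
R2=208+4=212
R6=6-2=4
CMP R6, 0  (cmp 4,0)
JNZ L2: taken
R4=M[212]=4
R3=(-27)-4=-31
R4=4&240=0
R2=212+4=216
R6=4-2=2
CMP R6, 0  (cmp 2,0)
JNZ L2: taken
R4=M[216]=20
R3=(-31)-20=-51
R4=20&240=16
R2=216+4=220
R6=2-2=0
CMP R6, 0  (cmp 0,0)
JNZ L2: not taken
halt.
Total executed instructions: 40.

40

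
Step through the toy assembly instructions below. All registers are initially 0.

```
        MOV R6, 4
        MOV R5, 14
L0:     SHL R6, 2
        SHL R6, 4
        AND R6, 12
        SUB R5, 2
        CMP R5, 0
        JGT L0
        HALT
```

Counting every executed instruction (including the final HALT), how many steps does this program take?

MOV R6, 4 → R6=4
MOV R5, 14 → R5=14
SHL R6, 2 → R6=4<<2=16
SHL R6, 4 → R6=16<<4=256
AND R6, 12 → R6=256&12=0
SUB R5, 2 → R5=14-2=12
CMP R5, 0  (cmp 12,0)
JGT L0: taken
SHL R6, 2 → R6=0<<2=0
SHL R6, 4 → R6=0<<4=0
AND R6, 12 → R6=0&12=0
SUB R5, 2 → R5=12-2=10
CMP R5, 0  (cmp 10,0)
JGT L0: taken
SHL R6, 2 → R6=0<<2=0
SHL R6, 4 → R6=0<<4=0
AND R6, 12 → R6=0&12=0
SUB R5, 2 → R5=10-2=8
CMP R5, 0  (cmp 8,0)
JGT L0: taken
SHL R6, 2 → R6=0<<2=0
SHL R6, 4 → R6=0<<4=0
AND R6, 12 → R6=0&12=0
SUB R5, 2 → R5=8-2=6
CMP R5, 0  (cmp 6,0)
JGT L0: taken
SHL R6, 2 → R6=0<<2=0
SHL R6, 4 → R6=0<<4=0
AND R6, 12 → R6=0&12=0
SUB R5, 2 → R5=6-2=4
CMP R5, 0  (cmp 4,0)
JGT L0: taken
SHL R6, 2 → R6=0<<2=0
SHL R6, 4 → R6=0<<4=0
AND R6, 12 → R6=0&12=0
SUB R5, 2 → R5=4-2=2
CMP R5, 0  (cmp 2,0)
JGT L0: taken
SHL R6, 2 → R6=0<<2=0
SHL R6, 4 → R6=0<<4=0
AND R6, 12 → R6=0&12=0
SUB R5, 2 → R5=2-2=0
CMP R5, 0  (cmp 0,0)
JGT L0: not taken
halt.
Total executed instructions: 45.

45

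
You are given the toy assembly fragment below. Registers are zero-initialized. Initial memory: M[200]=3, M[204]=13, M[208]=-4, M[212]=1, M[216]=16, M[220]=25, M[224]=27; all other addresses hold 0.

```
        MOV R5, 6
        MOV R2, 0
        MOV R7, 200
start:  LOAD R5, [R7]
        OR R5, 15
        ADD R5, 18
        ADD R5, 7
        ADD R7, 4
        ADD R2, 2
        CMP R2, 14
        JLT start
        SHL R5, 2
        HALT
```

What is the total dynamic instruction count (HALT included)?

61

R5=6
R2=0
R7=200
R5=M[200]=3
R5=3|15=15
R5=15+18=33
R5=33+7=40
R7=200+4=204
R2=0+2=2
CMP R2, 14  (cmp 2,14)
JLT start: taken
R5=M[204]=13
R5=13|15=15
R5=15+18=33
R5=33+7=40
R7=204+4=208
R2=2+2=4
CMP R2, 14  (cmp 4,14)
JLT start: taken
R5=M[208]=-4
R5=(-4)|15=-1
R5=(-1)+18=17
R5=17+7=24
R7=208+4=212
R2=4+2=6
CMP R2, 14  (cmp 6,14)
JLT start: taken
R5=M[212]=1
R5=1|15=15
R5=15+18=33
R5=33+7=40
R7=212+4=216
R2=6+2=8
CMP R2, 14  (cmp 8,14)
JLT start: taken
R5=M[216]=16
R5=16|15=31
R5=31+18=49
R5=49+7=56
R7=216+4=220
R2=8+2=10
CMP R2, 14  (cmp 10,14)
JLT start: taken
R5=M[220]=25
R5=25|15=31
R5=31+18=49
R5=49+7=56
R7=220+4=224
R2=10+2=12
CMP R2, 14  (cmp 12,14)
JLT start: taken
R5=M[224]=27
R5=27|15=31
R5=31+18=49
R5=49+7=56
R7=224+4=228
R2=12+2=14
CMP R2, 14  (cmp 14,14)
JLT start: not taken
R5=56<<2=224
halt.
Total executed instructions: 61.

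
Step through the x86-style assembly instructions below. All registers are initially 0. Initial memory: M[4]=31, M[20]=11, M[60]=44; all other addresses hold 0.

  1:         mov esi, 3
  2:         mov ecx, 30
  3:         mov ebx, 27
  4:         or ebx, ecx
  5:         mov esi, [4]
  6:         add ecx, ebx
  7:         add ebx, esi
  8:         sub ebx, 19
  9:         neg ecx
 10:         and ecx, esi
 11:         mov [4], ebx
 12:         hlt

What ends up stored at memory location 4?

after mov esi, 3: esi=3
after mov ecx, 30: ecx=30
after mov ebx, 27: ebx=27
after or ebx, ecx: ebx=27|30=31
after mov esi, [4]: esi=M[4]=31
after add ecx, ebx: ecx=30+31=61
after add ebx, esi: ebx=31+31=62
after sub ebx, 19: ebx=62-19=43
after neg ecx: ecx=-(61)=-61
after and ecx, esi: ecx=(-61)&31=3
mov [4], ebx → M[4]=43
halt.

43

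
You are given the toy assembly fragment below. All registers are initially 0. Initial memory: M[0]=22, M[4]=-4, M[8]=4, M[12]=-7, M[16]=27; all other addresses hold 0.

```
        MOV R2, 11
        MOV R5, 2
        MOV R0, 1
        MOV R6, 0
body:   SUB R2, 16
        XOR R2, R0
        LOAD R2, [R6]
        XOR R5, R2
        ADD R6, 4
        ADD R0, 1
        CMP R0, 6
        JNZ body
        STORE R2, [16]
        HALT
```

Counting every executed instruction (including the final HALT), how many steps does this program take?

after MOV R2, 11: R2=11
after MOV R5, 2: R5=2
after MOV R0, 1: R0=1
after MOV R6, 0: R6=0
after SUB R2, 16: R2=11-16=-5
after XOR R2, R0: R2=(-5)^1=-6
after LOAD R2, [R6]: R2=M[0]=22
after XOR R5, R2: R5=2^22=20
after ADD R6, 4: R6=0+4=4
after ADD R0, 1: R0=1+1=2
CMP R0, 6  (cmp 2,6)
JNZ body: taken
after SUB R2, 16: R2=22-16=6
after XOR R2, R0: R2=6^2=4
after LOAD R2, [R6]: R2=M[4]=-4
after XOR R5, R2: R5=20^(-4)=-24
after ADD R6, 4: R6=4+4=8
after ADD R0, 1: R0=2+1=3
CMP R0, 6  (cmp 3,6)
JNZ body: taken
after SUB R2, 16: R2=(-4)-16=-20
after XOR R2, R0: R2=(-20)^3=-17
after LOAD R2, [R6]: R2=M[8]=4
after XOR R5, R2: R5=(-24)^4=-20
after ADD R6, 4: R6=8+4=12
after ADD R0, 1: R0=3+1=4
CMP R0, 6  (cmp 4,6)
JNZ body: taken
after SUB R2, 16: R2=4-16=-12
after XOR R2, R0: R2=(-12)^4=-16
after LOAD R2, [R6]: R2=M[12]=-7
after XOR R5, R2: R5=(-20)^(-7)=21
after ADD R6, 4: R6=12+4=16
after ADD R0, 1: R0=4+1=5
CMP R0, 6  (cmp 5,6)
JNZ body: taken
after SUB R2, 16: R2=(-7)-16=-23
after XOR R2, R0: R2=(-23)^5=-20
after LOAD R2, [R6]: R2=M[16]=27
after XOR R5, R2: R5=21^27=14
after ADD R6, 4: R6=16+4=20
after ADD R0, 1: R0=5+1=6
CMP R0, 6  (cmp 6,6)
JNZ body: not taken
STORE R2, [16] → M[16]=27
halt.
Total executed instructions: 46.

46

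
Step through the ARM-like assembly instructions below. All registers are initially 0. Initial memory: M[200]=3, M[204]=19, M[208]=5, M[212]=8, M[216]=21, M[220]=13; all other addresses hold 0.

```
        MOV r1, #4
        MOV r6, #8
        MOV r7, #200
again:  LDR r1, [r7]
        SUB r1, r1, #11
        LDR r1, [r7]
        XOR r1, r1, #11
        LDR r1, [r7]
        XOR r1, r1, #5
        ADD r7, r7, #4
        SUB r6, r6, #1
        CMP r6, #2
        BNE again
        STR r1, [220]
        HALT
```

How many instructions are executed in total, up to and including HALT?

65

r1=4
r6=8
r7=200
r1=M[200]=3
r1=3-11=-8
r1=M[200]=3
r1=3^11=8
r1=M[200]=3
r1=3^5=6
r7=200+4=204
r6=8-1=7
CMP r6, #2  (cmp 7,2)
BNE again: taken
r1=M[204]=19
r1=19-11=8
r1=M[204]=19
r1=19^11=24
r1=M[204]=19
r1=19^5=22
r7=204+4=208
r6=7-1=6
CMP r6, #2  (cmp 6,2)
BNE again: taken
r1=M[208]=5
r1=5-11=-6
r1=M[208]=5
r1=5^11=14
r1=M[208]=5
r1=5^5=0
r7=208+4=212
r6=6-1=5
CMP r6, #2  (cmp 5,2)
BNE again: taken
r1=M[212]=8
r1=8-11=-3
r1=M[212]=8
r1=8^11=3
r1=M[212]=8
r1=8^5=13
r7=212+4=216
r6=5-1=4
CMP r6, #2  (cmp 4,2)
BNE again: taken
r1=M[216]=21
r1=21-11=10
r1=M[216]=21
r1=21^11=30
r1=M[216]=21
r1=21^5=16
r7=216+4=220
r6=4-1=3
CMP r6, #2  (cmp 3,2)
BNE again: taken
r1=M[220]=13
r1=13-11=2
r1=M[220]=13
r1=13^11=6
r1=M[220]=13
r1=13^5=8
r7=220+4=224
r6=3-1=2
CMP r6, #2  (cmp 2,2)
BNE again: not taken
STR r1, [220] → M[220]=8
halt.
Total executed instructions: 65.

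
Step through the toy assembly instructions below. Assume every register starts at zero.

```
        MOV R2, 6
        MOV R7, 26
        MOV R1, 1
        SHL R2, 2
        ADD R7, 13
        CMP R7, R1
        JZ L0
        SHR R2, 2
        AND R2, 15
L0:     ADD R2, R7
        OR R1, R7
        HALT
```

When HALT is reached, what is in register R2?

R2=6
R7=26
R1=1
R2=6<<2=24
R7=26+13=39
CMP R7, R1  (cmp 39,1)
JZ L0: not taken
R2=24>>2=6
R2=6&15=6
R2=6+39=45
R1=1|39=39
halt.

45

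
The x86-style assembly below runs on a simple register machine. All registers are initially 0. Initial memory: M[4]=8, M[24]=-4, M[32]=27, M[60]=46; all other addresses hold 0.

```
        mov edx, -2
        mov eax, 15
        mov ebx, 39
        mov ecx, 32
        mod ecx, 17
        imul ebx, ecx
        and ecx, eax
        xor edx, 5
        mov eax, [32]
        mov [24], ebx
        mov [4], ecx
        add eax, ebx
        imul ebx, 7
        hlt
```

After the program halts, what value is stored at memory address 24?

585

mov edx, -2 → edx=-2
mov eax, 15 → eax=15
mov ebx, 39 → ebx=39
mov ecx, 32 → ecx=32
mod ecx, 17 → ecx=32%17=15
imul ebx, ecx → ebx=39*15=585
and ecx, eax → ecx=15&15=15
xor edx, 5 → edx=(-2)^5=-5
mov eax, [32] → eax=M[32]=27
mov [24], ebx → M[24]=585
mov [4], ecx → M[4]=15
add eax, ebx → eax=27+585=612
imul ebx, 7 → ebx=585*7=4095
halt.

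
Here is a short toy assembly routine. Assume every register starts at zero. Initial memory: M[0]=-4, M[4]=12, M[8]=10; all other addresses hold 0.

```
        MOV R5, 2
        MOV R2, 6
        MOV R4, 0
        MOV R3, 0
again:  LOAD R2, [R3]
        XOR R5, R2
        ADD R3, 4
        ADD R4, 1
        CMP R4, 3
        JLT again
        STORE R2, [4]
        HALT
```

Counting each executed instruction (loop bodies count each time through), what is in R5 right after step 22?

-8

R5=2
R2=6
R4=0
R3=0
R2=M[0]=-4
R5=2^(-4)=-2
R3=0+4=4
R4=0+1=1
CMP R4, 3  (cmp 1,3)
JLT again: taken
R2=M[4]=12
R5=(-2)^12=-14
R3=4+4=8
R4=1+1=2
CMP R4, 3  (cmp 2,3)
JLT again: taken
R2=M[8]=10
R5=(-14)^10=-8
R3=8+4=12
R4=2+1=3
CMP R4, 3  (cmp 3,3)
JLT again: not taken
After step 22: R5 = -8.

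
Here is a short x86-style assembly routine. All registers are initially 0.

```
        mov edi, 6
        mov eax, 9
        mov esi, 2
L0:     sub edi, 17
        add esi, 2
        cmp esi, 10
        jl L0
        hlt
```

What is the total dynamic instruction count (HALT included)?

after mov edi, 6: edi=6
after mov eax, 9: eax=9
after mov esi, 2: esi=2
after sub edi, 17: edi=6-17=-11
after add esi, 2: esi=2+2=4
cmp esi, 10  (cmp 4,10)
jl L0: taken
after sub edi, 17: edi=(-11)-17=-28
after add esi, 2: esi=4+2=6
cmp esi, 10  (cmp 6,10)
jl L0: taken
after sub edi, 17: edi=(-28)-17=-45
after add esi, 2: esi=6+2=8
cmp esi, 10  (cmp 8,10)
jl L0: taken
after sub edi, 17: edi=(-45)-17=-62
after add esi, 2: esi=8+2=10
cmp esi, 10  (cmp 10,10)
jl L0: not taken
halt.
Total executed instructions: 20.

20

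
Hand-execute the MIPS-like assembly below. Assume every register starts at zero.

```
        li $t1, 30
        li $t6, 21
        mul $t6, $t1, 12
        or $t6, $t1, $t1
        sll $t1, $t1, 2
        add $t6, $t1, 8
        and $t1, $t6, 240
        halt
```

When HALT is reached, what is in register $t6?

128

after li $t1, 30: $t1=30
after li $t6, 21: $t6=21
after mul $t6, $t1, 12: $t6=30*12=360
after or $t6, $t1, $t1: $t6=30|30=30
after sll $t1, $t1, 2: $t1=30<<2=120
after add $t6, $t1, 8: $t6=120+8=128
after and $t1, $t6, 240: $t1=128&240=128
halt.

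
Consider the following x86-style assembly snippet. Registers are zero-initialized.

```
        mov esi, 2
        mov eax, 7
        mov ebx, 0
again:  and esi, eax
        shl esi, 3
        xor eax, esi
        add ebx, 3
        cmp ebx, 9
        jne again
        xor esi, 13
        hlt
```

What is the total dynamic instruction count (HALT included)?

23

mov esi, 2 → esi=2
mov eax, 7 → eax=7
mov ebx, 0 → ebx=0
and esi, eax → esi=2&7=2
shl esi, 3 → esi=2<<3=16
xor eax, esi → eax=7^16=23
add ebx, 3 → ebx=0+3=3
cmp ebx, 9  (cmp 3,9)
jne again: taken
and esi, eax → esi=16&23=16
shl esi, 3 → esi=16<<3=128
xor eax, esi → eax=23^128=151
add ebx, 3 → ebx=3+3=6
cmp ebx, 9  (cmp 6,9)
jne again: taken
and esi, eax → esi=128&151=128
shl esi, 3 → esi=128<<3=1024
xor eax, esi → eax=151^1024=1175
add ebx, 3 → ebx=6+3=9
cmp ebx, 9  (cmp 9,9)
jne again: not taken
xor esi, 13 → esi=1024^13=1037
halt.
Total executed instructions: 23.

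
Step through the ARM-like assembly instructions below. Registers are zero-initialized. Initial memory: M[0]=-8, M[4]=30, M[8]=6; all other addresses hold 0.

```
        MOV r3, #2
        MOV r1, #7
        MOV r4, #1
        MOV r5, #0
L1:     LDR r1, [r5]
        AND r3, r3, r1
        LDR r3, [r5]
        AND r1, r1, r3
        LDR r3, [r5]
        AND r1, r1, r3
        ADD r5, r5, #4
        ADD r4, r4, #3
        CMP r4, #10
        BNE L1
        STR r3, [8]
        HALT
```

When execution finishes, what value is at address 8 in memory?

6

MOV r3, #2 → r3=2
MOV r1, #7 → r1=7
MOV r4, #1 → r4=1
MOV r5, #0 → r5=0
LDR r1, [r5] → r1=M[0]=-8
AND r3, r3, r1 → r3=2&(-8)=0
LDR r3, [r5] → r3=M[0]=-8
AND r1, r1, r3 → r1=(-8)&(-8)=-8
LDR r3, [r5] → r3=M[0]=-8
AND r1, r1, r3 → r1=(-8)&(-8)=-8
ADD r5, r5, #4 → r5=0+4=4
ADD r4, r4, #3 → r4=1+3=4
CMP r4, #10  (cmp 4,10)
BNE L1: taken
LDR r1, [r5] → r1=M[4]=30
AND r3, r3, r1 → r3=(-8)&30=24
LDR r3, [r5] → r3=M[4]=30
AND r1, r1, r3 → r1=30&30=30
LDR r3, [r5] → r3=M[4]=30
AND r1, r1, r3 → r1=30&30=30
ADD r5, r5, #4 → r5=4+4=8
ADD r4, r4, #3 → r4=4+3=7
CMP r4, #10  (cmp 7,10)
BNE L1: taken
LDR r1, [r5] → r1=M[8]=6
AND r3, r3, r1 → r3=30&6=6
LDR r3, [r5] → r3=M[8]=6
AND r1, r1, r3 → r1=6&6=6
LDR r3, [r5] → r3=M[8]=6
AND r1, r1, r3 → r1=6&6=6
ADD r5, r5, #4 → r5=8+4=12
ADD r4, r4, #3 → r4=7+3=10
CMP r4, #10  (cmp 10,10)
BNE L1: not taken
STR r3, [8] → M[8]=6
halt.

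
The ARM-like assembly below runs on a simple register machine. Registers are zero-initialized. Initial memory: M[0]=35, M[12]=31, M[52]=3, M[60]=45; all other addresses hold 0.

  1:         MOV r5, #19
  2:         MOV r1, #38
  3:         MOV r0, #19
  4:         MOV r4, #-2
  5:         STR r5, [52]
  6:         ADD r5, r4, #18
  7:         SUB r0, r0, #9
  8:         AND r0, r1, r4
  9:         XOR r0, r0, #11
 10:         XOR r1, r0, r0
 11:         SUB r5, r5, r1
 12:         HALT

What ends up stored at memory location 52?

after MOV r5, #19: r5=19
after MOV r1, #38: r1=38
after MOV r0, #19: r0=19
after MOV r4, #-2: r4=-2
STR r5, [52] → M[52]=19
after ADD r5, r4, #18: r5=(-2)+18=16
after SUB r0, r0, #9: r0=19-9=10
after AND r0, r1, r4: r0=38&(-2)=38
after XOR r0, r0, #11: r0=38^11=45
after XOR r1, r0, r0: r1=45^45=0
after SUB r5, r5, r1: r5=16-0=16
halt.

19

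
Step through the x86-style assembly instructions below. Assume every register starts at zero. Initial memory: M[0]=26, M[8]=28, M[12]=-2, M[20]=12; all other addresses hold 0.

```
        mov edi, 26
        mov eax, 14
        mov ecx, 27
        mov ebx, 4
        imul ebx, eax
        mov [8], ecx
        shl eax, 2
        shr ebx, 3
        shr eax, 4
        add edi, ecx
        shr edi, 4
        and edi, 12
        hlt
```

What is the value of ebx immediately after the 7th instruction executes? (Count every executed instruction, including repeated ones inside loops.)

56

after mov edi, 26: edi=26
after mov eax, 14: eax=14
after mov ecx, 27: ecx=27
after mov ebx, 4: ebx=4
after imul ebx, eax: ebx=4*14=56
mov [8], ecx → M[8]=27
after shl eax, 2: eax=14<<2=56
After step 7: ebx = 56.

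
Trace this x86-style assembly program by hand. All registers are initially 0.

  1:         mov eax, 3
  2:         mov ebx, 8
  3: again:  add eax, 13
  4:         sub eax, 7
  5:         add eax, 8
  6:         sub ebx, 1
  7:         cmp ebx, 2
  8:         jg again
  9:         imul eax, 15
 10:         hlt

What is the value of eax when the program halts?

1305

eax=3
ebx=8
eax=3+13=16
eax=16-7=9
eax=9+8=17
ebx=8-1=7
cmp ebx, 2  (cmp 7,2)
jg again: taken
eax=17+13=30
eax=30-7=23
eax=23+8=31
ebx=7-1=6
cmp ebx, 2  (cmp 6,2)
jg again: taken
eax=31+13=44
eax=44-7=37
eax=37+8=45
ebx=6-1=5
cmp ebx, 2  (cmp 5,2)
jg again: taken
eax=45+13=58
eax=58-7=51
eax=51+8=59
ebx=5-1=4
cmp ebx, 2  (cmp 4,2)
jg again: taken
eax=59+13=72
eax=72-7=65
eax=65+8=73
ebx=4-1=3
cmp ebx, 2  (cmp 3,2)
jg again: taken
eax=73+13=86
eax=86-7=79
eax=79+8=87
ebx=3-1=2
cmp ebx, 2  (cmp 2,2)
jg again: not taken
eax=87*15=1305
halt.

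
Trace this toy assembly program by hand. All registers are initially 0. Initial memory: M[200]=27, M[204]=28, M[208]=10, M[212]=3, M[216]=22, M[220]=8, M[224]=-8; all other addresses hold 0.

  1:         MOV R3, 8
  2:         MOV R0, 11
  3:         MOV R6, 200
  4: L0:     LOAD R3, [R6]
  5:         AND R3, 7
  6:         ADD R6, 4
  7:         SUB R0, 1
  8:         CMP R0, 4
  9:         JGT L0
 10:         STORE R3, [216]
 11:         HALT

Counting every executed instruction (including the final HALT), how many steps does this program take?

47

after MOV R3, 8: R3=8
after MOV R0, 11: R0=11
after MOV R6, 200: R6=200
after LOAD R3, [R6]: R3=M[200]=27
after AND R3, 7: R3=27&7=3
after ADD R6, 4: R6=200+4=204
after SUB R0, 1: R0=11-1=10
CMP R0, 4  (cmp 10,4)
JGT L0: taken
after LOAD R3, [R6]: R3=M[204]=28
after AND R3, 7: R3=28&7=4
after ADD R6, 4: R6=204+4=208
after SUB R0, 1: R0=10-1=9
CMP R0, 4  (cmp 9,4)
JGT L0: taken
after LOAD R3, [R6]: R3=M[208]=10
after AND R3, 7: R3=10&7=2
after ADD R6, 4: R6=208+4=212
after SUB R0, 1: R0=9-1=8
CMP R0, 4  (cmp 8,4)
JGT L0: taken
after LOAD R3, [R6]: R3=M[212]=3
after AND R3, 7: R3=3&7=3
after ADD R6, 4: R6=212+4=216
after SUB R0, 1: R0=8-1=7
CMP R0, 4  (cmp 7,4)
JGT L0: taken
after LOAD R3, [R6]: R3=M[216]=22
after AND R3, 7: R3=22&7=6
after ADD R6, 4: R6=216+4=220
after SUB R0, 1: R0=7-1=6
CMP R0, 4  (cmp 6,4)
JGT L0: taken
after LOAD R3, [R6]: R3=M[220]=8
after AND R3, 7: R3=8&7=0
after ADD R6, 4: R6=220+4=224
after SUB R0, 1: R0=6-1=5
CMP R0, 4  (cmp 5,4)
JGT L0: taken
after LOAD R3, [R6]: R3=M[224]=-8
after AND R3, 7: R3=(-8)&7=0
after ADD R6, 4: R6=224+4=228
after SUB R0, 1: R0=5-1=4
CMP R0, 4  (cmp 4,4)
JGT L0: not taken
STORE R3, [216] → M[216]=0
halt.
Total executed instructions: 47.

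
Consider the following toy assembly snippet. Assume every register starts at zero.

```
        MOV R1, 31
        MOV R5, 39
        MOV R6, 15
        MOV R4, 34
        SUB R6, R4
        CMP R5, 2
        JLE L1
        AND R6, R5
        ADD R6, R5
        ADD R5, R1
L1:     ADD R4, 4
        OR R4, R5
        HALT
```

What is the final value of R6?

after MOV R1, 31: R1=31
after MOV R5, 39: R5=39
after MOV R6, 15: R6=15
after MOV R4, 34: R4=34
after SUB R6, R4: R6=15-34=-19
CMP R5, 2  (cmp 39,2)
JLE L1: not taken
after AND R6, R5: R6=(-19)&39=37
after ADD R6, R5: R6=37+39=76
after ADD R5, R1: R5=39+31=70
after ADD R4, 4: R4=34+4=38
after OR R4, R5: R4=38|70=102
halt.

76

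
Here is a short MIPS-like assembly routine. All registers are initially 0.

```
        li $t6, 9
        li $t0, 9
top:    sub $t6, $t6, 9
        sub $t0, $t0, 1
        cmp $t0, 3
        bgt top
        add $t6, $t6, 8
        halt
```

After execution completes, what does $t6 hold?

-37

$t6=9
$t0=9
$t6=9-9=0
$t0=9-1=8
cmp $t0, 3  (cmp 8,3)
bgt top: taken
$t6=0-9=-9
$t0=8-1=7
cmp $t0, 3  (cmp 7,3)
bgt top: taken
$t6=(-9)-9=-18
$t0=7-1=6
cmp $t0, 3  (cmp 6,3)
bgt top: taken
$t6=(-18)-9=-27
$t0=6-1=5
cmp $t0, 3  (cmp 5,3)
bgt top: taken
$t6=(-27)-9=-36
$t0=5-1=4
cmp $t0, 3  (cmp 4,3)
bgt top: taken
$t6=(-36)-9=-45
$t0=4-1=3
cmp $t0, 3  (cmp 3,3)
bgt top: not taken
$t6=(-45)+8=-37
halt.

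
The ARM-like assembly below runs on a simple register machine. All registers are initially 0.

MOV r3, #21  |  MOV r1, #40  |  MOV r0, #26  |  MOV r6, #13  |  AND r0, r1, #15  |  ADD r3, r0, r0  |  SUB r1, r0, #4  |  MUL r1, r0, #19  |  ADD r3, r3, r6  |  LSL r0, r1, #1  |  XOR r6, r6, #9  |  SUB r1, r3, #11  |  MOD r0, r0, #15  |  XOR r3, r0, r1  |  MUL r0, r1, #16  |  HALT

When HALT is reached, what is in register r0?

288

r3=21
r1=40
r0=26
r6=13
r0=40&15=8
r3=8+8=16
r1=8-4=4
r1=8*19=152
r3=16+13=29
r0=152<<1=304
r6=13^9=4
r1=29-11=18
r0=304%15=4
r3=4^18=22
r0=18*16=288
halt.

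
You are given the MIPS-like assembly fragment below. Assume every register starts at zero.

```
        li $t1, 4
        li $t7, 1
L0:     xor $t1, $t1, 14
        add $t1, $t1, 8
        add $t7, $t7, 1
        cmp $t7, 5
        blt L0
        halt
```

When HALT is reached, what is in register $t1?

68

after li $t1, 4: $t1=4
after li $t7, 1: $t7=1
after xor $t1, $t1, 14: $t1=4^14=10
after add $t1, $t1, 8: $t1=10+8=18
after add $t7, $t7, 1: $t7=1+1=2
cmp $t7, 5  (cmp 2,5)
blt L0: taken
after xor $t1, $t1, 14: $t1=18^14=28
after add $t1, $t1, 8: $t1=28+8=36
after add $t7, $t7, 1: $t7=2+1=3
cmp $t7, 5  (cmp 3,5)
blt L0: taken
after xor $t1, $t1, 14: $t1=36^14=42
after add $t1, $t1, 8: $t1=42+8=50
after add $t7, $t7, 1: $t7=3+1=4
cmp $t7, 5  (cmp 4,5)
blt L0: taken
after xor $t1, $t1, 14: $t1=50^14=60
after add $t1, $t1, 8: $t1=60+8=68
after add $t7, $t7, 1: $t7=4+1=5
cmp $t7, 5  (cmp 5,5)
blt L0: not taken
halt.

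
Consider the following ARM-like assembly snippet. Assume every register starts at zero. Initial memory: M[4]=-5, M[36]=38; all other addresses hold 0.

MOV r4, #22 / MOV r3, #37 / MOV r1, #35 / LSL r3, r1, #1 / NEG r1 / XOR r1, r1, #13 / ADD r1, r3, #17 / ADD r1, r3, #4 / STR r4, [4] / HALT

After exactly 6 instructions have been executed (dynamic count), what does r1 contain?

r4=22
r3=37
r1=35
r3=35<<1=70
r1=-(35)=-35
r1=(-35)^13=-48
After step 6: r1 = -48.

-48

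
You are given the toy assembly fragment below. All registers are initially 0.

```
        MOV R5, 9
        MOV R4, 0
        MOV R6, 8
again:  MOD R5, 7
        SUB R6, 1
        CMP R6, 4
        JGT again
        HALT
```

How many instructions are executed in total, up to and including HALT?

20

R5=9
R4=0
R6=8
R5=9%7=2
R6=8-1=7
CMP R6, 4  (cmp 7,4)
JGT again: taken
R5=2%7=2
R6=7-1=6
CMP R6, 4  (cmp 6,4)
JGT again: taken
R5=2%7=2
R6=6-1=5
CMP R6, 4  (cmp 5,4)
JGT again: taken
R5=2%7=2
R6=5-1=4
CMP R6, 4  (cmp 4,4)
JGT again: not taken
halt.
Total executed instructions: 20.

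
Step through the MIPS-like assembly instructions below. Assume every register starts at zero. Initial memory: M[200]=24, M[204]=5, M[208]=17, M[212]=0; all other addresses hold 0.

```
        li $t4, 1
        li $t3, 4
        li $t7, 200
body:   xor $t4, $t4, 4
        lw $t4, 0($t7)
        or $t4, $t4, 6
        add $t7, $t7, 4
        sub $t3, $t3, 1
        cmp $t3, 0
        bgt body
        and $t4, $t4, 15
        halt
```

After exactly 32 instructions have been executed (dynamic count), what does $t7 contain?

216

after li $t4, 1: $t4=1
after li $t3, 4: $t3=4
after li $t7, 200: $t7=200
after xor $t4, $t4, 4: $t4=1^4=5
after lw $t4, 0($t7): $t4=M[200]=24
after or $t4, $t4, 6: $t4=24|6=30
after add $t7, $t7, 4: $t7=200+4=204
after sub $t3, $t3, 1: $t3=4-1=3
cmp $t3, 0  (cmp 3,0)
bgt body: taken
after xor $t4, $t4, 4: $t4=30^4=26
after lw $t4, 0($t7): $t4=M[204]=5
after or $t4, $t4, 6: $t4=5|6=7
after add $t7, $t7, 4: $t7=204+4=208
after sub $t3, $t3, 1: $t3=3-1=2
cmp $t3, 0  (cmp 2,0)
bgt body: taken
after xor $t4, $t4, 4: $t4=7^4=3
after lw $t4, 0($t7): $t4=M[208]=17
after or $t4, $t4, 6: $t4=17|6=23
after add $t7, $t7, 4: $t7=208+4=212
after sub $t3, $t3, 1: $t3=2-1=1
cmp $t3, 0  (cmp 1,0)
bgt body: taken
after xor $t4, $t4, 4: $t4=23^4=19
after lw $t4, 0($t7): $t4=M[212]=0
after or $t4, $t4, 6: $t4=0|6=6
after add $t7, $t7, 4: $t7=212+4=216
after sub $t3, $t3, 1: $t3=1-1=0
cmp $t3, 0  (cmp 0,0)
bgt body: not taken
after and $t4, $t4, 15: $t4=6&15=6
After step 32: $t7 = 216.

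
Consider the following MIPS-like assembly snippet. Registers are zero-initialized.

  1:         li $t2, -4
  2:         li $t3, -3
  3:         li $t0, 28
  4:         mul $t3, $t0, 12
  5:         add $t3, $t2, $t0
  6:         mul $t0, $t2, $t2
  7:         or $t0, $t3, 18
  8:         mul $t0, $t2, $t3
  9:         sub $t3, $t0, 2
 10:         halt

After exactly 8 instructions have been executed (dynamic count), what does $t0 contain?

$t2=-4
$t3=-3
$t0=28
$t3=28*12=336
$t3=(-4)+28=24
$t0=(-4)*(-4)=16
$t0=24|18=26
$t0=(-4)*24=-96
After step 8: $t0 = -96.

-96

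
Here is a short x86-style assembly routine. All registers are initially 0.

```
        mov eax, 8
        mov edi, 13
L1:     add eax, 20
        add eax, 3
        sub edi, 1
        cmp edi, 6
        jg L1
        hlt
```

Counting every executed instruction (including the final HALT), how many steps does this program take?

38

eax=8
edi=13
eax=8+20=28
eax=28+3=31
edi=13-1=12
cmp edi, 6  (cmp 12,6)
jg L1: taken
eax=31+20=51
eax=51+3=54
edi=12-1=11
cmp edi, 6  (cmp 11,6)
jg L1: taken
eax=54+20=74
eax=74+3=77
edi=11-1=10
cmp edi, 6  (cmp 10,6)
jg L1: taken
eax=77+20=97
eax=97+3=100
edi=10-1=9
cmp edi, 6  (cmp 9,6)
jg L1: taken
eax=100+20=120
eax=120+3=123
edi=9-1=8
cmp edi, 6  (cmp 8,6)
jg L1: taken
eax=123+20=143
eax=143+3=146
edi=8-1=7
cmp edi, 6  (cmp 7,6)
jg L1: taken
eax=146+20=166
eax=166+3=169
edi=7-1=6
cmp edi, 6  (cmp 6,6)
jg L1: not taken
halt.
Total executed instructions: 38.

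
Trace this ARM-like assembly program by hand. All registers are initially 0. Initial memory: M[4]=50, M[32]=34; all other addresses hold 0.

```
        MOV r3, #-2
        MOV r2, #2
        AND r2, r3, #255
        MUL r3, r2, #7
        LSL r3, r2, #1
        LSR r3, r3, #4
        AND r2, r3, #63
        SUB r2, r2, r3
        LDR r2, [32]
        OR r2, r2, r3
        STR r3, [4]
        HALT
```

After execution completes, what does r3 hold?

r3=-2
r2=2
r2=(-2)&255=254
r3=254*7=1778
r3=254<<1=508
r3=508>>4=31
r2=31&63=31
r2=31-31=0
r2=M[32]=34
r2=34|31=63
STR r3, [4] → M[4]=31
halt.

31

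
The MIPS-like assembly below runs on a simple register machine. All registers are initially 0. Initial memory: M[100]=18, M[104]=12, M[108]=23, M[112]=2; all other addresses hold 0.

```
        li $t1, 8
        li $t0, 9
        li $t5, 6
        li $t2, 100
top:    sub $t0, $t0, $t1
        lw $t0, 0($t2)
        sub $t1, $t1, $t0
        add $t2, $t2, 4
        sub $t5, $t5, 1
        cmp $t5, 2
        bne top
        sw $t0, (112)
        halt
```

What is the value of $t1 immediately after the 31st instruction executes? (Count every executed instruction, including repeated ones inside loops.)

-47

$t1=8
$t0=9
$t5=6
$t2=100
$t0=9-8=1
$t0=M[100]=18
$t1=8-18=-10
$t2=100+4=104
$t5=6-1=5
cmp $t5, 2  (cmp 5,2)
bne top: taken
$t0=18-(-10)=28
$t0=M[104]=12
$t1=(-10)-12=-22
$t2=104+4=108
$t5=5-1=4
cmp $t5, 2  (cmp 4,2)
bne top: taken
$t0=12-(-22)=34
$t0=M[108]=23
$t1=(-22)-23=-45
$t2=108+4=112
$t5=4-1=3
cmp $t5, 2  (cmp 3,2)
bne top: taken
$t0=23-(-45)=68
$t0=M[112]=2
$t1=(-45)-2=-47
$t2=112+4=116
$t5=3-1=2
cmp $t5, 2  (cmp 2,2)
After step 31: $t1 = -47.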